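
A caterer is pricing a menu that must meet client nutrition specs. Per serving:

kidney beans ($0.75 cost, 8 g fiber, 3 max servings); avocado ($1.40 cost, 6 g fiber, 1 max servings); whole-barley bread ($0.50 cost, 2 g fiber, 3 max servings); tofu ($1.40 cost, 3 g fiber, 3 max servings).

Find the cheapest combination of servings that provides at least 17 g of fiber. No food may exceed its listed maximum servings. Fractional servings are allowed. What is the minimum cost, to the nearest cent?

$1.59

Cost per g of fiber: kidney beans $0.0938, avocado $0.2333, whole-barley bread $0.2500, tofu $0.4667.
Take 2.125 servings of kidney beans: +17.0 g fiber for $1.59 (total $1.59, still need 0.0 g).
Greedy by cheapest-per-g is optimal for a single linear constraint, so the minimum cost is $1.59.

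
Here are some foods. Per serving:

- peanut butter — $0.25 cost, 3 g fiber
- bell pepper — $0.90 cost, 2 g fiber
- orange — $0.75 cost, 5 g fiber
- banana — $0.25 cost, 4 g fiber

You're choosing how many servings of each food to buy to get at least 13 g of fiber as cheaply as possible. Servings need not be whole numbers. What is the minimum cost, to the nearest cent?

$0.81

Cost per g of fiber: banana $0.0625, peanut butter $0.0833, orange $0.1500, bell pepper $0.4500.
With no serving limits, use only banana: 13 g / 4 g = 3.25 servings × $0.25 = $0.81.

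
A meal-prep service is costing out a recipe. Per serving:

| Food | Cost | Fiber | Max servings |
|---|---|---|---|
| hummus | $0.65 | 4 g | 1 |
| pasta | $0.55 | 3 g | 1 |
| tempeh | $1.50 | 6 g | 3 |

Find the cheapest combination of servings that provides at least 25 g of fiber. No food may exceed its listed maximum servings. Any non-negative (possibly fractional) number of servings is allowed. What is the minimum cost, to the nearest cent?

$5.70

Cost per g of fiber: hummus $0.1625, pasta $0.1833, tempeh $0.2500.
Take 1 serving of hummus: +4.0 g fiber for $0.65 (total $0.65, still need 21.0 g).
Take 1 serving of pasta: +3.0 g fiber for $0.55 (total $1.20, still need 18.0 g).
Take 3 servings of tempeh: +18.0 g fiber for $4.50 (total $5.70, still need 0.0 g).
Greedy by cheapest-per-g is optimal for a single linear constraint, so the minimum cost is $5.70.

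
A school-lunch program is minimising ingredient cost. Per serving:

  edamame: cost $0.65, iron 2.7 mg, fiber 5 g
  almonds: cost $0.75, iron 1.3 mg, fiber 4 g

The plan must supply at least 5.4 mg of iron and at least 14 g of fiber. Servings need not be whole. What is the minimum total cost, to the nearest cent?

For a min-cost LP with two ≥-constraints, a basic feasible solution has at most two positive variables.
edamame only: max(5.4/2.7, 14/5) = 2.8 servings → $1.82.
almonds only: max(5.4/1.3, 14/4) = 4.154 servings → $3.12.
edamame + almonds with both tight: 0.7907 servings and 2.512 servings → $2.40.
Cheapest feasible corner: $1.82.

$1.82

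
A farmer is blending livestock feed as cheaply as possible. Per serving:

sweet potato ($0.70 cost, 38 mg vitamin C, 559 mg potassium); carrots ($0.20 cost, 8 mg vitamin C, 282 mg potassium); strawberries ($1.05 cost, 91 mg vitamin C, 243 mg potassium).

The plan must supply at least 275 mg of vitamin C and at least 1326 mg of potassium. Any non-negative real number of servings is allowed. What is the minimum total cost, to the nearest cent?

Check every corner: each single food scaled to meet both minima, and each pair solved so both constraints bind.
sweet potato only: max(275/38, 1326/559) = 7.237 servings → $5.07.
carrots only: max(275/8, 1326/282) = 34.38 servings → $6.88.
strawberries only: max(275/91, 1326/243) = 5.457 servings → $5.73.
sweet potato + carrots with both targets exact would need a negative amount; discard.
sweet potato + strawberries with both tight: 1.293 servings and 2.482 servings → $3.51.
carrots + strawberries with both tight: 2.27 servings and 2.822 servings → $3.42.
So the least-cost plan costs $3.42.

$3.42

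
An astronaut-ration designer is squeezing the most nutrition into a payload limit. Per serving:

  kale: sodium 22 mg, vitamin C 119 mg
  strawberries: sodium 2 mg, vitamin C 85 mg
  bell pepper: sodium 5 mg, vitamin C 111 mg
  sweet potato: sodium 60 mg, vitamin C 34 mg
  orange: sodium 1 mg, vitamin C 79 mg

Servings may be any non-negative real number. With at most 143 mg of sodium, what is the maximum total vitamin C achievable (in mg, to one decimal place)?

11297.0 mg

Vitamin C per mg sodium: orange 79, strawberries 42.5, bell pepper 22.2, kale 5.409, sweet potato 0.5667.
With no serving limits, spend the whole sodium allowance on orange: 143 mg / 1 mg × 79 mg = 11297.0 mg.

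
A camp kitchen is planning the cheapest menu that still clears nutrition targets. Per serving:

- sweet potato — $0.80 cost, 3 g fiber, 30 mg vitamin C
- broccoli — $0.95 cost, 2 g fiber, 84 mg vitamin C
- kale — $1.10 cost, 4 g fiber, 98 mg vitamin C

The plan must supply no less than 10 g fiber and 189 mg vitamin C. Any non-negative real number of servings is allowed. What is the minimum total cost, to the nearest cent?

This is a tiny linear program; its minimum lies at a vertex of the feasible set. List the vertices and price them.
sweet potato only: max(10/3, 189/30) = 6.3 servings → $5.04.
broccoli only: max(10/2, 189/84) = 5 servings → $4.75.
kale only: max(10/4, 189/98) = 2.5 servings → $2.75.
sweet potato + broccoli with both tight: 2.406 servings and 1.391 servings → $3.25.
sweet potato + kale with both tight: 1.287 servings and 1.534 servings → $2.72.
broccoli + kale: the both-tight solution has a negative serving — not a feasible corner.
Cheapest feasible corner: $2.72.

$2.72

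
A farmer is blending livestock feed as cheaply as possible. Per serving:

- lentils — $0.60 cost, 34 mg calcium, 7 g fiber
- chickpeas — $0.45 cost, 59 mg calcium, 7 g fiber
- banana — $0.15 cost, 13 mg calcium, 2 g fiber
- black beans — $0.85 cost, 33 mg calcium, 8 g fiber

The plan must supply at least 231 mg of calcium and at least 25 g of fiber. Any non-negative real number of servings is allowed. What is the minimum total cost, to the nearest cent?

$1.76

This is a tiny linear program; its minimum lies at a vertex of the feasible set. List the vertices and price them.
lentils only: max(231/34, 25/7) = 6.794 servings → $4.08.
chickpeas only: max(231/59, 25/7) = 3.915 servings → $1.76.
banana only: max(231/13, 25/2) = 17.77 servings → $2.67.
black beans only: max(231/33, 25/8) = 7 servings → $5.95.
lentils + chickpeas with both targets exact would need a negative amount; discard.
lentils + banana with both targets exact would need a negative amount; discard.
lentils + black beans: intersection lies outside the first quadrant.
chickpeas + banana: the both-tight solution has a negative serving — not a feasible corner.
chickpeas + black beans: intersection lies outside the first quadrant.
banana + black beans: intersection lies outside the first quadrant.
So the least-cost plan costs $1.76.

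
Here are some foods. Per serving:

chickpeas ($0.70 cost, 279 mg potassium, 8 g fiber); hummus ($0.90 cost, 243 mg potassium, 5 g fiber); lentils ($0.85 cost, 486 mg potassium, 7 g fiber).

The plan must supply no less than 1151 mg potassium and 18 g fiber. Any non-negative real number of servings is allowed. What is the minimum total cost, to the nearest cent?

$2.09

The cheapest plan sits at a corner of the feasible region — with two constraints it uses at most two foods.
chickpeas only: max(1151/279, 18/8) = 4.125 servings → $2.89.
hummus only: max(1151/243, 18/5) = 4.737 servings → $4.26.
lentils only: max(1151/486, 18/7) = 2.571 servings → $2.19.
chickpeas + hummus with both targets exact would need a negative amount; discard.
chickpeas + lentils with both tight: 0.3571 servings and 2.163 servings → $2.09.
hummus + lentils with both tight: 0.9479 servings and 1.894 servings → $2.46.
So the least-cost plan costs $2.09.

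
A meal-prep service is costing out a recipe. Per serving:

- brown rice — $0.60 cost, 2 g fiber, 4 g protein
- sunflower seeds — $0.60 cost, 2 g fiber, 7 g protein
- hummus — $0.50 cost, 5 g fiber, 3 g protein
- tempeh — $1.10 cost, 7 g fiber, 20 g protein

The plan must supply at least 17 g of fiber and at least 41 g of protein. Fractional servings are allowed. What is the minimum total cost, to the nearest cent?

Check every corner: each single food scaled to meet both minima, and each pair solved so both constraints bind.
brown rice only: max(17/2, 41/4) = 10.25 servings → $6.15.
sunflower seeds only: max(17/2, 41/7) = 8.5 servings → $5.10.
hummus only: max(17/5, 41/3) = 13.67 servings → $6.83.
tempeh only: max(17/7, 41/20) = 2.429 servings → $2.67.
brown rice + sunflower seeds with both tight: 6.167 servings and 2.333 servings → $5.10.
brown rice + hummus: the both-tight solution has a negative serving — not a feasible corner.
brown rice + tempeh with both tight: 4.417 servings and 1.167 servings → $3.93.
sunflower seeds + hummus with both tight: 5.31 servings and 1.276 servings → $3.82.
sunflower seeds + tempeh: the both-tight solution has a negative serving — not a feasible corner.
hummus + tempeh with both tight: 0.6709 servings and 1.949 servings → $2.48.
So the least-cost plan costs $2.48.

$2.48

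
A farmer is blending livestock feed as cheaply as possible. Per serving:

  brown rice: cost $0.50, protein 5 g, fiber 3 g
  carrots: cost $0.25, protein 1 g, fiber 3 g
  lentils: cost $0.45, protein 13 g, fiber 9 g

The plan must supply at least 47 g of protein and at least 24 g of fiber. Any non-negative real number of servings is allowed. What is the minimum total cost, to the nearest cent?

$1.63

With two linear requirements the optimum uses one or two foods; enumerate the corners.
brown rice only: max(47/5, 24/3) = 9.4 servings → $4.70.
carrots only: max(47/1, 24/3) = 47 servings → $11.75.
lentils only: max(47/13, 24/9) = 3.615 servings → $1.63.
brown rice + carrots with both targets exact would need a negative amount; discard.
brown rice + lentils: the both-tight solution has a negative serving — not a feasible corner.
carrots + lentils with both targets exact would need a negative amount; discard.
Cheapest feasible corner: $1.63.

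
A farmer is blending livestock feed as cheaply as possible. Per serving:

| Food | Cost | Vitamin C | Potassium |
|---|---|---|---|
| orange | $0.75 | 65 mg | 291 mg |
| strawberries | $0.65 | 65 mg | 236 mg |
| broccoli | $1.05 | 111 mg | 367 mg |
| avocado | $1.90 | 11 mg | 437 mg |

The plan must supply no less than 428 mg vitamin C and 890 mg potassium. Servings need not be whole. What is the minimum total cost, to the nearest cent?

This is a tiny linear program; its minimum lies at a vertex of the feasible set. List the vertices and price them.
orange only: max(428/65, 890/291) = 6.585 servings → $4.94.
strawberries only: max(428/65, 890/236) = 6.585 servings → $4.28.
broccoli only: max(428/111, 890/367) = 3.856 servings → $4.05.
avocado only: max(428/11, 890/437) = 38.91 servings → $73.93.
orange + strawberries: intersection lies outside the first quadrant.
orange + broccoli: intersection lies outside the first quadrant.
orange + avocado: intersection lies outside the first quadrant.
strawberries + broccoli: the both-tight solution has a negative serving — not a feasible corner.
strawberries + avocado with both targets exact would need a negative amount; discard.
broccoli + avocado: the both-tight solution has a negative serving — not a feasible corner.
The minimum over all feasible corners is $4.05.

$4.05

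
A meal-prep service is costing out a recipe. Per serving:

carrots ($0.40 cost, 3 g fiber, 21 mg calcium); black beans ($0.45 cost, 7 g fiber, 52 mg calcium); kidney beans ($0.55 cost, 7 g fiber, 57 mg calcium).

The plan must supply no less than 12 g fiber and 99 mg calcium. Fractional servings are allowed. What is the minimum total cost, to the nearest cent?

$0.86

For a min-cost LP with two ≥-constraints, a basic feasible solution has at most two positive variables.
carrots only: max(12/3, 99/21) = 4.714 servings → $1.89.
black beans only: max(12/7, 99/52) = 1.904 servings → $0.86.
kidney beans only: max(12/7, 99/57) = 1.737 servings → $0.96.
carrots + black beans with both targets exact would need a negative amount; discard.
carrots + kidney beans: intersection lies outside the first quadrant.
black beans + kidney beans: intersection lies outside the first quadrant.
So the least-cost plan costs $0.86.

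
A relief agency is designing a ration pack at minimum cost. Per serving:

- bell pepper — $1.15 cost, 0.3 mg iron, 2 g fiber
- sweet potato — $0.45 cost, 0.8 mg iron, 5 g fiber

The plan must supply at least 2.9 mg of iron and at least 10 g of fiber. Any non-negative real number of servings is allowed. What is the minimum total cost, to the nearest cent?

Compare the cost at each extreme point of the feasible region.
bell pepper only: max(2.9/0.3, 10/2) = 9.667 servings → $11.12.
sweet potato only: max(2.9/0.8, 10/5) = 3.625 servings → $1.63.
bell pepper + sweet potato with both targets exact would need a negative amount; discard.
The minimum over all feasible corners is $1.63.

$1.63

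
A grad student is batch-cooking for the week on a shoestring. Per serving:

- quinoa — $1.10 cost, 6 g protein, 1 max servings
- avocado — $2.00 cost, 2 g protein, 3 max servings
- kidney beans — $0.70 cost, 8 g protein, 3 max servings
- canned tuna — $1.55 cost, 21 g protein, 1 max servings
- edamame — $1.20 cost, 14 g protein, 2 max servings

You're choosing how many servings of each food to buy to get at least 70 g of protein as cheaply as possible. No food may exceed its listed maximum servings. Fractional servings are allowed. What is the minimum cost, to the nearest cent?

$5.79

Cost per g of protein: canned tuna $0.0738, edamame $0.0857, kidney beans $0.0875, quinoa $0.1833, avocado $1.0000.
Take 1 serving of canned tuna: +21.0 g protein for $1.55 (total $1.55, still need 49.0 g).
Take 2 servings of edamame: +28.0 g protein for $2.40 (total $3.95, still need 21.0 g).
Take 2.625 servings of kidney beans: +21.0 g protein for $1.84 (total $5.79, still need 0.0 g).
Greedy by cheapest-per-g is optimal for a single linear constraint, so the minimum cost is $5.79.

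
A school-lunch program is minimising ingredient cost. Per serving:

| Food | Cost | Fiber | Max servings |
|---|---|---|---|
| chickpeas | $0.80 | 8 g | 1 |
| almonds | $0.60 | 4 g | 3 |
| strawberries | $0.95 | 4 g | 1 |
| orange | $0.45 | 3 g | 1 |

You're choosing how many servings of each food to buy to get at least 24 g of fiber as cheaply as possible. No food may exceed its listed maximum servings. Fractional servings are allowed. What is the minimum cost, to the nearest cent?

Cost per g of fiber: chickpeas $0.1000, almonds $0.1500, orange $0.1500, strawberries $0.2375.
Take 1 serving of chickpeas: +8.0 g fiber for $0.80 (total $0.80, still need 16.0 g).
Take 3 servings of almonds: +12.0 g fiber for $1.80 (total $2.60, still need 4.0 g).
Take 1 serving of orange: +3.0 g fiber for $0.45 (total $3.05, still need 1.0 g).
Take 0.25 servings of strawberries: +1.0 g fiber for $0.24 (total $3.29, still need 0.0 g).
Filling from the cheapest source first is optimal under one linear minimum: $3.29.

$3.29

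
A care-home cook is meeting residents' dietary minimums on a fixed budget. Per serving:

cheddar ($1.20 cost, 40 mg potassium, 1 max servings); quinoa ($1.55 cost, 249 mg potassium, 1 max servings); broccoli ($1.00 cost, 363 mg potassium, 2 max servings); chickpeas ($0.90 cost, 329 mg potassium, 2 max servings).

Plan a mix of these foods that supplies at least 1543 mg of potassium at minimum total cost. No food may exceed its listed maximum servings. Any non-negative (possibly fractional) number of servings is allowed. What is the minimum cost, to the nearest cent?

Cost per mg of potassium: chickpeas $0.0027, broccoli $0.0028, quinoa $0.0062, cheddar $0.0300.
Take 2 servings of chickpeas: +658.0 mg potassium for $1.80 (total $1.80, still need 885.0 mg).
Take 2 servings of broccoli: +726.0 mg potassium for $2.00 (total $3.80, still need 159.0 mg).
Take 0.6386 servings of quinoa: +159.0 mg potassium for $0.99 (total $4.79, still need 0.0 mg).
Greedy by cheapest-per-mg is optimal for a single linear constraint, so the minimum cost is $4.79.

$4.79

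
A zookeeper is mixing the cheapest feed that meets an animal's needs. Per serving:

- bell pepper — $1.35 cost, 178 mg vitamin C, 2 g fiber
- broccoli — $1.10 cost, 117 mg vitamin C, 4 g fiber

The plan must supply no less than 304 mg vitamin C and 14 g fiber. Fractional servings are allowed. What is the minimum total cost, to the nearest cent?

The cheapest plan sits at a corner of the feasible region — with two constraints it uses at most two foods.
bell pepper only: max(304/178, 14/2) = 7 servings → $9.45.
broccoli only: max(304/117, 14/4) = 3.5 servings → $3.85.
bell pepper + broccoli with both targets exact would need a negative amount; discard.
Cheapest feasible corner: $3.85.

$3.85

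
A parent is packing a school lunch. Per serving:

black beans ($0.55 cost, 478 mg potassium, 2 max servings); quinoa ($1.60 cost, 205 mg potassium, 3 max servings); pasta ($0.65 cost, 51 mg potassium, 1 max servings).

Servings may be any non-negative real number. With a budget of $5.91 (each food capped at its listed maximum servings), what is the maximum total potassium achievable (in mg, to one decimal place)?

Potassium per dollar: black beans 869.1, quinoa 128.1, pasta 78.46.
Take 2 servings of black beans: spends $1.10, +956.0 mg potassium (running total 956.0 mg).
Take 3 servings of quinoa: spends $4.80, +615.0 mg potassium (running total 1571.0 mg).
Take 0.01538 servings of pasta: spends $0.01, +0.8 mg potassium (running total 1571.8 mg).
Filling greedily by potassium-per-dollar is optimal for one linear limit, giving 1571.8 mg.

1571.8 mg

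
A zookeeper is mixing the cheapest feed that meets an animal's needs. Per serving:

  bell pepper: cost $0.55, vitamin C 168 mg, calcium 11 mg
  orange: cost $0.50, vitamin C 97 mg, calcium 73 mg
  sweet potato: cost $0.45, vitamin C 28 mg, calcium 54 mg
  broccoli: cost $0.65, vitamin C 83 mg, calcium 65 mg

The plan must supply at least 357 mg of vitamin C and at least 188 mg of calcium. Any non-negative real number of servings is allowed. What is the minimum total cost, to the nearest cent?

A basic optimal solution has at most two foods positive. Try each food alone and each pair with both targets met exactly.
bell pepper only: max(357/168, 188/11) = 17.09 servings → $9.40.
orange only: max(357/97, 188/73) = 3.68 servings → $1.84.
sweet potato only: max(357/28, 188/54) = 12.75 servings → $5.74.
broccoli only: max(357/83, 188/65) = 4.301 servings → $2.80.
bell pepper + orange with both tight: 0.6988 servings and 2.47 servings → $1.62.
bell pepper + sweet potato with both tight: 1.599 servings and 3.156 servings → $2.30.
bell pepper + broccoli with both tight: 0.7596 servings and 2.764 servings → $2.21.
orange + sweet potato: the both-tight solution has a negative serving — not a feasible corner.
orange + broccoli: the both-tight solution has a negative serving — not a feasible corner.
sweet potato + broccoli: intersection lies outside the first quadrant.
The minimum over all feasible corners is $1.62.

$1.62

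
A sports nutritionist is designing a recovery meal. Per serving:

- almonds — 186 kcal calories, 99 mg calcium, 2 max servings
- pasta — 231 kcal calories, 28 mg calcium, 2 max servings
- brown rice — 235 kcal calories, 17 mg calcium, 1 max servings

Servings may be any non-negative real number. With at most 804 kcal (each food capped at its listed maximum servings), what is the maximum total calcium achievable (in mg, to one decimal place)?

250.4 mg

Calcium per kcal: almonds 0.5323, pasta 0.1212, brown rice 0.07234.
Take 2 servings of almonds: uses 372 kcal, +198.0 mg calcium (running total 198.0 mg).
Take 1.87 servings of pasta: uses 432 kcal, +52.4 mg calcium (running total 250.4 mg).
Greedy by best ratio exhausts the calories allowance optimally: 250.4 mg.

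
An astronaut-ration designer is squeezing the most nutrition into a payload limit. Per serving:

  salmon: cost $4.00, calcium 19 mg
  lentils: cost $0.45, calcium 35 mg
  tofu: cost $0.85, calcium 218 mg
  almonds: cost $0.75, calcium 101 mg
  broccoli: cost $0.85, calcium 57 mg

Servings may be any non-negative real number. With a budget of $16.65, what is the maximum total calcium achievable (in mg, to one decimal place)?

4270.2 mg

Calcium per dollar: tofu 256.5, almonds 134.7, lentils 77.78, broccoli 67.06, salmon 4.75.
With no serving limits, spend the whole cost allowance on tofu: $16.65 / $0.85 × 218 mg = 4270.2 mg.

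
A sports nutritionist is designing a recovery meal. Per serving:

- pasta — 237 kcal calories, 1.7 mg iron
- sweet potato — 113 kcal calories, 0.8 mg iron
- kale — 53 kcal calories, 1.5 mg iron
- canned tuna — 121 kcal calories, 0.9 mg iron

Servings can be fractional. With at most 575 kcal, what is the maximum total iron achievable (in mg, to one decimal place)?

16.3 mg

Iron per kcal: kale 0.0283, canned tuna 0.007438, pasta 0.007173, sweet potato 0.00708.
With no serving limits, spend the whole calories allowance on kale: 575 kcal / 53 kcal × 1.5 mg = 16.3 mg.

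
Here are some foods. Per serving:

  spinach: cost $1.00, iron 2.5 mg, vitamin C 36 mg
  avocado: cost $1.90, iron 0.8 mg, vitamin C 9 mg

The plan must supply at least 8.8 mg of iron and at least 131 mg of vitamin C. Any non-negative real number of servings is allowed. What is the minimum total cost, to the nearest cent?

$3.64

The cheapest plan sits at a corner of the feasible region — with two constraints it uses at most two foods.
spinach only: max(8.8/2.5, 131/36) = 3.639 servings → $3.64.
avocado only: max(8.8/0.8, 131/9) = 14.56 servings → $27.66.
spinach + avocado with both targets exact would need a negative amount; discard.
Cheapest feasible corner: $3.64.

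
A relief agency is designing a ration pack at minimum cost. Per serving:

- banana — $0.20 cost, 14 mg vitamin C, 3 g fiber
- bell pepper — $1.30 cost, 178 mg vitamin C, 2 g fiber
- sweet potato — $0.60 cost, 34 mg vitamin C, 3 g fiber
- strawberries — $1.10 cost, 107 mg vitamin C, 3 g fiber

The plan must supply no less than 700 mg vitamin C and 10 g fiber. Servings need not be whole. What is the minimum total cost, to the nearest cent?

$5.19

The cheapest plan sits at a corner of the feasible region — with two constraints it uses at most two foods.
banana only: max(700/14, 10/3) = 50 servings → $10.00.
bell pepper only: max(700/178, 10/2) = 5 servings → $6.50.
sweet potato only: max(700/34, 10/3) = 20.59 servings → $12.35.
strawberries only: max(700/107, 10/3) = 6.542 servings → $7.20.
banana + bell pepper with both tight: 0.751 servings and 3.874 servings → $5.19.
banana + sweet potato: intersection lies outside the first quadrant.
banana + strawberries: the both-tight solution has a negative serving — not a feasible corner.
bell pepper + sweet potato with both tight: 3.777 servings and 0.8155 servings → $5.40.
bell pepper + strawberries with both tight: 3.219 servings and 1.188 servings → $5.49.
sweet potato + strawberries: intersection lies outside the first quadrant.
The minimum over all feasible corners is $5.19.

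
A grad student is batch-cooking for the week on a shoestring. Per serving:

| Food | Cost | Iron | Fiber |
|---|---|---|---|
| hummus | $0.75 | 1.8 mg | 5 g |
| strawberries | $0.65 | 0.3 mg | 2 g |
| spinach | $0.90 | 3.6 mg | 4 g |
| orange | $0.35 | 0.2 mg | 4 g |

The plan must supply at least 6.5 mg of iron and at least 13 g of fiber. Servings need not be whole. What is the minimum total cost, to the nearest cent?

At the optimum either one food covers both requirements or two foods hit both targets exactly; no other combination can be cheaper.
hummus only: max(6.5/1.8, 13/5) = 3.611 servings → $2.71.
strawberries only: max(6.5/0.3, 13/2) = 21.67 servings → $14.08.
spinach only: max(6.5/3.6, 13/4) = 3.25 servings → $2.92.
orange only: max(6.5/0.2, 13/4) = 32.5 servings → $11.38.
hummus + strawberries: intersection lies outside the first quadrant.
hummus + spinach with both tight: 1.926 servings and 0.8426 servings → $2.20.
hummus + orange: the both-tight solution has a negative serving — not a feasible corner.
strawberries + spinach with both tight: 3.467 servings and 1.517 servings → $3.62.
strawberries + orange: intersection lies outside the first quadrant.
spinach + orange with both tight: 1.721 servings and 1.529 servings → $2.08.
Cheapest feasible corner: $2.08.

$2.08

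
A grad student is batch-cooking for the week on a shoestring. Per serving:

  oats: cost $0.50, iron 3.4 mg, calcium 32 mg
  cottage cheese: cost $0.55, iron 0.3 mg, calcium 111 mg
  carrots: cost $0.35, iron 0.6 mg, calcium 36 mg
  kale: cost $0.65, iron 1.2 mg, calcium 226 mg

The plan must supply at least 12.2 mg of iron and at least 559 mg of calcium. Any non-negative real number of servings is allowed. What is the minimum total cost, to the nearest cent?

$2.77

oats only: max(12.2/3.4, 559/32) = 17.47 servings → $8.73.
cottage cheese only: max(12.2/0.3, 559/111) = 40.67 servings → $22.37.
carrots only: max(12.2/0.6, 559/36) = 20.33 servings → $7.12.
kale only: max(12.2/1.2, 559/226) = 10.17 servings → $6.61.
oats + cottage cheese with both tight: 3.226 servings and 4.106 servings → $3.87.
oats + carrots with both tight: 1.006 servings and 14.63 servings → $5.62.
oats + kale with both tight: 2.858 servings and 2.069 servings → $2.77.
cottage cheese + carrots with both targets exact would need a negative amount; discard.
cottage cheese + kale: intersection lies outside the first quadrant.
carrots + kale: intersection lies outside the first quadrant.
Cheapest feasible corner: $2.77.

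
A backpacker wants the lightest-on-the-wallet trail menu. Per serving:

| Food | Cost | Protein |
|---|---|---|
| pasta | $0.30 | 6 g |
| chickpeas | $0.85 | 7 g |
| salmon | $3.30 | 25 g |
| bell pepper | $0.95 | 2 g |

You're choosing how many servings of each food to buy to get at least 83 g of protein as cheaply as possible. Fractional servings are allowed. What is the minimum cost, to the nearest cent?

Cost per g of protein: pasta $0.0500, chickpeas $0.1214, salmon $0.1320, bell pepper $0.4750.
With no serving limits, use only pasta: 83 g / 6 g = 13.83 servings × $0.30 = $4.15.

$4.15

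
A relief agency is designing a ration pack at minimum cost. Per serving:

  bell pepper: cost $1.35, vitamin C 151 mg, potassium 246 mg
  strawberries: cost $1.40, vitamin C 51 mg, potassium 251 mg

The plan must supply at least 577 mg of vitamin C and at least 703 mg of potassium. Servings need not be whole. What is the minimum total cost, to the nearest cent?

Two binding constraints pin down two serving amounts, so the optimal mix uses at most two foods. The candidates are each food alone (scaled to the tighter of vitamin C/potassium) and each pair with both constraints tight.
bell pepper only: max(577/151, 703/246) = 3.821 servings → $5.16.
strawberries only: max(577/51, 703/251) = 11.31 servings → $15.84.
bell pepper + strawberries with both targets exact would need a negative amount; discard.
Cheapest feasible corner: $5.16.

$5.16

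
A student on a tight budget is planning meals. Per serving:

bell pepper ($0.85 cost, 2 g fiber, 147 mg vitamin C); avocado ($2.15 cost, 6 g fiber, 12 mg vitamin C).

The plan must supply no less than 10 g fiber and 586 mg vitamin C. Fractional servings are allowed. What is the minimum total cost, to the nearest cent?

For a min-cost LP with two ≥-constraints, a basic feasible solution has at most two positive variables.
bell pepper only: max(10/2, 586/147) = 5 servings → $4.25.
avocado only: max(10/6, 586/12) = 48.83 servings → $104.99.
bell pepper + avocado with both tight: 3.958 servings and 0.3473 servings → $4.11.
Cheapest feasible corner: $4.11.

$4.11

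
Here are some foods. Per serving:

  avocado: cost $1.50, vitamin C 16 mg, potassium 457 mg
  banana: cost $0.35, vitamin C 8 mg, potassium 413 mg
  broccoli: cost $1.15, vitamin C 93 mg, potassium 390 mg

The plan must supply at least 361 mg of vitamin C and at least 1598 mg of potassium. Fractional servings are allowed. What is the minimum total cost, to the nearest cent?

A basic optimal solution has at most two foods positive. Try each food alone and each pair with both targets met exactly.
avocado only: max(361/16, 1598/457) = 22.56 servings → $33.84.
banana only: max(361/8, 1598/413) = 45.12 servings → $15.79.
broccoli only: max(361/93, 1598/390) = 4.097 servings → $4.71.
avocado + banana: the both-tight solution has a negative serving — not a feasible corner.
avocado + broccoli with both tight: 0.2158 servings and 3.845 servings → $4.74.
banana + broccoli with both tight: 0.2217 servings and 3.863 servings → $4.52.
So the least-cost plan costs $4.52.

$4.52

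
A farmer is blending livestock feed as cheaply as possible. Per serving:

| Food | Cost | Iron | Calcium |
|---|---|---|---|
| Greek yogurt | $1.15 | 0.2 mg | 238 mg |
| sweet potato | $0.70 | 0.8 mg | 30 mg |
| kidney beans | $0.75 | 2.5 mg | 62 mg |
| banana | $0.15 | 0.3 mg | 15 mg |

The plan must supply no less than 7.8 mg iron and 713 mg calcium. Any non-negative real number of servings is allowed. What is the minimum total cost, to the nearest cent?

This is a tiny linear program; its minimum lies at a vertex of the feasible set. List the vertices and price them.
Greek yogurt only: max(7.8/0.2, 713/238) = 39 servings → $44.85.
sweet potato only: max(7.8/0.8, 713/30) = 23.77 servings → $16.64.
kidney beans only: max(7.8/2.5, 713/62) = 11.5 servings → $8.62.
banana only: max(7.8/0.3, 713/15) = 47.53 servings → $7.13.
Greek yogurt + sweet potato with both tight: 1.824 servings and 9.294 servings → $8.60.
Greek yogurt + kidney beans with both tight: 2.229 servings and 2.942 servings → $4.77.
Greek yogurt + banana with both tight: 1.417 servings and 25.06 servings → $5.39.
sweet potato + kidney beans: intersection lies outside the first quadrant.
sweet potato + banana: the both-tight solution has a negative serving — not a feasible corner.
kidney beans + banana: the both-tight solution has a negative serving — not a feasible corner.
The minimum over all feasible corners is $4.77.

$4.77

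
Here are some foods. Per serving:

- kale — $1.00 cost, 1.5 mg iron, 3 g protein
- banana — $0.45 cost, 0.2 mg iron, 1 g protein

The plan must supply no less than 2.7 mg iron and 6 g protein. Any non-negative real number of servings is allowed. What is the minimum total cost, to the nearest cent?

kale only: max(2.7/1.5, 6/3) = 2 servings → $2.00.
banana only: max(2.7/0.2, 6/1) = 13.5 servings → $6.08.
kale + banana with both tight: 1.667 servings and 1 serving → $2.12.
The minimum over all feasible corners is $2.00.

$2.00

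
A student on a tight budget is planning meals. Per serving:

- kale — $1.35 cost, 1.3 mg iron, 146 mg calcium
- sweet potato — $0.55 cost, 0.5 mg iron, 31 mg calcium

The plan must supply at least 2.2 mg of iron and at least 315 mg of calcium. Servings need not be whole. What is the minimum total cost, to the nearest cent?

With two linear requirements the optimum uses one or two foods; enumerate the corners.
kale only: max(2.2/1.3, 315/146) = 2.158 servings → $2.91.
sweet potato only: max(2.2/0.5, 315/31) = 10.16 servings → $5.59.
kale + sweet potato: intersection lies outside the first quadrant.
The minimum over all feasible corners is $2.91.

$2.91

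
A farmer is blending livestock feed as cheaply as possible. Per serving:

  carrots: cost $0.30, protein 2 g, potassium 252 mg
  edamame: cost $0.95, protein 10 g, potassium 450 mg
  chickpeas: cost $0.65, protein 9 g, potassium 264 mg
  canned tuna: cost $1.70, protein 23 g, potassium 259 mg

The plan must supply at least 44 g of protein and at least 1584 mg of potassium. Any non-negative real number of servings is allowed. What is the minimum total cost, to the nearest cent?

$3.41

Two binding constraints pin down two serving amounts, so the optimal mix uses at most two foods. The candidates are each food alone (scaled to the tighter of protein/potassium) and each pair with both constraints tight.
carrots only: max(44/2, 1584/252) = 22 servings → $6.60.
edamame only: max(44/10, 1584/450) = 4.4 servings → $4.18.
chickpeas only: max(44/9, 1584/264) = 6 servings → $3.90.
canned tuna only: max(44/23, 1584/259) = 6.116 servings → $10.40.
carrots + edamame with both targets exact would need a negative amount; discard.
carrots + chickpeas with both tight: 1.517 servings and 4.552 servings → $3.41.
carrots + canned tuna with both tight: 4.743 servings and 1.501 servings → $3.97.
edamame + chickpeas with both tight: 1.872 servings and 2.809 servings → $3.60.
edamame + canned tuna with both tight: 3.226 servings and 0.5103 servings → $3.93.
chickpeas + canned tuna: the both-tight solution has a negative serving — not a feasible corner.
The minimum over all feasible corners is $3.41.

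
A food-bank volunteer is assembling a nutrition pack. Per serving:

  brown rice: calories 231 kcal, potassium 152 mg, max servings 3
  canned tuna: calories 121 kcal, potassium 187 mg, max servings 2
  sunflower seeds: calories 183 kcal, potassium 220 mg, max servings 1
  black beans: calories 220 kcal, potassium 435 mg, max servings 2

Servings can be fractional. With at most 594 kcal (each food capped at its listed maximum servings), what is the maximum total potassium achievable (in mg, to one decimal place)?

1108.0 mg

Potassium per kcal: black beans 1.977, canned tuna 1.545, sunflower seeds 1.202, brown rice 0.658.
Take 2 servings of black beans: uses 440 kcal, +870.0 mg potassium (running total 870.0 mg).
Take 1.273 servings of canned tuna: uses 154 kcal, +238.0 mg potassium (running total 1108.0 mg).
Greedy by best ratio exhausts the calories allowance optimally: 1108.0 mg.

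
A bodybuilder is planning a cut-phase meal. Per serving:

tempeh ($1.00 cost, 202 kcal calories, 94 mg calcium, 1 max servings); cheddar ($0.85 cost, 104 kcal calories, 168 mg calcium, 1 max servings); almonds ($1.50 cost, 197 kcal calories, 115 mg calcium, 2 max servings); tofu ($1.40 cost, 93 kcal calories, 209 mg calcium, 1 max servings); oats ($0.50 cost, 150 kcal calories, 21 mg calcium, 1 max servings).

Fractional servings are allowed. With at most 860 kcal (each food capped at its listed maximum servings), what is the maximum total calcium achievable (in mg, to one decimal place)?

710.4 mg

Calcium per kcal: tofu 2.247, cheddar 1.615, almonds 0.5838, tempeh 0.4653, oats 0.14.
Take 1 serving of tofu: uses 93 kcal, +209.0 mg calcium (running total 209.0 mg).
Take 1 serving of cheddar: uses 104 kcal, +168.0 mg calcium (running total 377.0 mg).
Take 2 servings of almonds: uses 394 kcal, +230.0 mg calcium (running total 607.0 mg).
Take 1 serving of tempeh: uses 202 kcal, +94.0 mg calcium (running total 701.0 mg).
Take 0.4467 servings of oats: uses 67 kcal, +9.4 mg calcium (running total 710.4 mg).
Greedy by best ratio exhausts the calories allowance optimally: 710.4 mg.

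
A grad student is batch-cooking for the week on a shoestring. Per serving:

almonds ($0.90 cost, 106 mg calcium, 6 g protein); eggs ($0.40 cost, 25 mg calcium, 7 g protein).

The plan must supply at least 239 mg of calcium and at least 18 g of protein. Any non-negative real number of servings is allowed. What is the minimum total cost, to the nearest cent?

Two binding constraints pin down two serving amounts, so the optimal mix uses at most two foods. The candidates are each food alone (scaled to the tighter of calcium/protein) and each pair with both constraints tight.
almonds only: max(239/106, 18/6) = 3 servings → $2.70.
eggs only: max(239/25, 18/7) = 9.56 servings → $3.82.
almonds + eggs with both tight: 2.066 servings and 0.8007 servings → $2.18.
The minimum over all feasible corners is $2.18.

$2.18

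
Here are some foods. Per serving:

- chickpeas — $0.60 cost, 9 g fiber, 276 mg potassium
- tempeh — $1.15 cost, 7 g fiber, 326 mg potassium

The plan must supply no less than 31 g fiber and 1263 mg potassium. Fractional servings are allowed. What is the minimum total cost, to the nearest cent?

A basic optimal solution has at most two foods positive. Try each food alone and each pair with both targets met exactly.
chickpeas only: max(31/9, 1263/276) = 4.576 servings → $2.75.
tempeh only: max(31/7, 1263/326) = 4.429 servings → $5.09.
chickpeas + tempeh with both tight: 1.262 servings and 2.805 servings → $3.98.
The minimum over all feasible corners is $2.75.

$2.75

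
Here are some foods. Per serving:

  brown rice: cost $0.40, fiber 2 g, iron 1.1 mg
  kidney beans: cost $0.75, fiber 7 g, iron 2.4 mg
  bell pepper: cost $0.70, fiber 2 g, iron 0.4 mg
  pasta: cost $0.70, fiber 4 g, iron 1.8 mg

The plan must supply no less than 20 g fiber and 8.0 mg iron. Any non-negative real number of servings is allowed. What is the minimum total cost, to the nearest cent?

$2.50

An LP optimum is at a vertex; with two nutrient constraints at most two foods are used. Check each candidate.
brown rice only: max(20/2, 8.0/1.1) = 10 servings → $4.00.
kidney beans only: max(20/7, 8.0/2.4) = 3.333 servings → $2.50.
bell pepper only: max(20/2, 8.0/0.4) = 20 servings → $14.00.
pasta only: max(20/4, 8.0/1.8) = 5 servings → $3.50.
brown rice + kidney beans with both tight: 2.759 servings and 2.069 servings → $2.66.
brown rice + bell pepper with both tight: 5.714 servings and 4.286 servings → $5.29.
brown rice + pasta: the both-tight solution has a negative serving — not a feasible corner.
kidney beans + bell pepper: intersection lies outside the first quadrant.
kidney beans + pasta with both tight: 1.333 servings and 2.667 servings → $2.87.
bell pepper + pasta with both tight: 2 servings and 4 servings → $4.20.
Cheapest feasible corner: $2.50.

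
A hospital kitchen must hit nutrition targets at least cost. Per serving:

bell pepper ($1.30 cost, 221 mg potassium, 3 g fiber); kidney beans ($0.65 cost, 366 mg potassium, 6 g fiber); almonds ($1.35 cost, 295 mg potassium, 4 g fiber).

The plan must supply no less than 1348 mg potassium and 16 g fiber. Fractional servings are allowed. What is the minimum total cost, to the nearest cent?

A basic optimal solution has at most two foods positive. Try each food alone and each pair with both targets met exactly.
bell pepper only: max(1348/221, 16/3) = 6.1 servings → $7.93.
kidney beans only: max(1348/366, 16/6) = 3.683 servings → $2.39.
almonds only: max(1348/295, 16/4) = 4.569 servings → $6.17.
bell pepper + kidney beans with both targets exact would need a negative amount; discard.
bell pepper + almonds with both targets exact would need a negative amount; discard.
kidney beans + almonds with both targets exact would need a negative amount; discard.
The minimum over all feasible corners is $2.39.

$2.39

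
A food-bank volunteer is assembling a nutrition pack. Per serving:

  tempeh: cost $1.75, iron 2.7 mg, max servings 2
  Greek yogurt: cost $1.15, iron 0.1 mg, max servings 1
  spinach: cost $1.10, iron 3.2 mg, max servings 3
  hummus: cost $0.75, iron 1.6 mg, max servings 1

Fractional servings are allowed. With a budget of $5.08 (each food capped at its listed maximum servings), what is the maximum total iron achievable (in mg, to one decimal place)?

12.8 mg

Iron per dollar: spinach 2.909, hummus 2.133, tempeh 1.543, Greek yogurt 0.08696.
Take 3 servings of spinach: spends $3.30, +9.6 mg iron (running total 9.6 mg).
Take 1 serving of hummus: spends $0.75, +1.6 mg iron (running total 11.2 mg).
Take 0.5886 servings of tempeh: spends $1.03, +1.6 mg iron (running total 12.8 mg).
Filling greedily by iron-per-dollar is optimal for one linear limit, giving 12.8 mg.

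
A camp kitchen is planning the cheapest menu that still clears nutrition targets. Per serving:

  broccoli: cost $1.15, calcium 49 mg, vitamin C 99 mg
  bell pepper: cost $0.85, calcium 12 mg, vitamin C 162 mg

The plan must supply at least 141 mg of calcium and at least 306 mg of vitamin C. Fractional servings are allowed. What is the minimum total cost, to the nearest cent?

$3.40

Two binding constraints pin down two serving amounts, so the optimal mix uses at most two foods. The candidates are each food alone (scaled to the tighter of calcium/vitamin C) and each pair with both constraints tight.
broccoli only: max(141/49, 306/99) = 3.091 servings → $3.55.
bell pepper only: max(141/12, 306/162) = 11.75 servings → $9.99.
broccoli + bell pepper with both tight: 2.84 servings and 0.1533 servings → $3.40.
Cheapest feasible corner: $3.40.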